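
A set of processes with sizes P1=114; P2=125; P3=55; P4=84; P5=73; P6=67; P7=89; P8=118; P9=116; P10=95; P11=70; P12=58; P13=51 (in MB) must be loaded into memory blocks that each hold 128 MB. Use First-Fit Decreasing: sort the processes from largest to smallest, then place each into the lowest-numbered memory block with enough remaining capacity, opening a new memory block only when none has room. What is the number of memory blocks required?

Sorted descending: 125, 118, 116, 114, 95, 89, 84, 73, 70, 67, 58, 55, 51.
125 MB → memory block 1 (remaining 3 MB)
118 MB → memory block 2 (remaining 10 MB)
116 MB → memory block 3 (remaining 12 MB)
114 MB → memory block 4 (remaining 14 MB)
95 MB → memory block 5 (remaining 33 MB)
89 MB → memory block 6 (remaining 39 MB)
84 MB → memory block 7 (remaining 44 MB)
73 MB → memory block 8 (remaining 55 MB)
70 MB → memory block 9 (remaining 58 MB)
67 MB → memory block 10 (remaining 61 MB)
58 MB → memory block 9 (remaining 0 MB)
55 MB → memory block 8 (remaining 0 MB)
51 MB → memory block 10 (remaining 10 MB)
Final memory blocks: [125] [118] [116] [114] [95] [89] [84] [73,55] [70,58] [67,51].

10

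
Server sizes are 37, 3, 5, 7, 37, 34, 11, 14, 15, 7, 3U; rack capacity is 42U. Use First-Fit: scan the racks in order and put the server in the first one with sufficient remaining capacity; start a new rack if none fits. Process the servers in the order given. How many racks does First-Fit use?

5

Put 37U in rack 1; 5U remain.
Put 3U in rack 1; 2U remain.
Put 5U in rack 2; 37U remain.
Put 7U in rack 2; 30U remain.
Put 37U in rack 3; 5U remain.
Put 34U in rack 4; 8U remain.
Put 11U in rack 2; 19U remain.
Put 14U in rack 2; 5U remain.
Put 15U in rack 5; 27U remain.
Put 7U in rack 4; 1U remain.
Put 3U in rack 2; 2U remain.
Final racks: [37,3] [5,7,11,14,3] [37] [34,7] [15].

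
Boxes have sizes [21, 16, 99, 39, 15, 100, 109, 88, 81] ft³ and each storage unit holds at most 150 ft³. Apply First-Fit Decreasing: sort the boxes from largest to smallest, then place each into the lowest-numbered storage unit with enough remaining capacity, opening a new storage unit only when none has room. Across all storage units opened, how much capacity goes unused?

182

Sorted descending: 109, 100, 99, 88, 81, 39, 21, 16, 15.
storage unit 1: place 109 ft³, 41 ft³ left
storage unit 2: place 100 ft³, 50 ft³ left
storage unit 3: place 99 ft³, 51 ft³ left
storage unit 4: place 88 ft³, 62 ft³ left
storage unit 5: place 81 ft³, 69 ft³ left
storage unit 1: place 39 ft³, 2 ft³ left
storage unit 2: place 21 ft³, 29 ft³ left
storage unit 2: place 16 ft³, 13 ft³ left
storage unit 3: place 15 ft³, 36 ft³ left
5 storage units × 150 ft³ = 750 ft³; used 568 ft³; unused 182 ft³.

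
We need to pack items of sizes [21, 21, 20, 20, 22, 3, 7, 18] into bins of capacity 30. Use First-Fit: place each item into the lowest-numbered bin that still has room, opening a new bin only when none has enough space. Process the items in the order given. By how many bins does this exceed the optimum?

0

First-Fit: [21,3] [21,7] [20] [20] [22] [18] → 6 bins.
6 items exceed 15 (half the capacity), and no two of those can share a bin, so at least 6 bins are needed.
So 6 is already optimal.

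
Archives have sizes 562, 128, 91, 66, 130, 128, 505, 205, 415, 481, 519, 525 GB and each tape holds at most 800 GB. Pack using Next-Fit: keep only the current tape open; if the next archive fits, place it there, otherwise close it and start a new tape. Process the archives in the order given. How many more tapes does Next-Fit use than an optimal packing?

Next-Fit: [562,128,91] [66,130,128] [505,205] [415] [481] [519] [525] → 7 tapes.
6 archives exceed 400 GB (half the capacity), and no two of those can share a tape, so at least 6 tapes are needed.
An optimal packing achieves that bound: [562,205] [525,130,128] [519,128,91] [505,66] [481] [415] → 6 tapes.
Excess: 7 − 6 = 1.

1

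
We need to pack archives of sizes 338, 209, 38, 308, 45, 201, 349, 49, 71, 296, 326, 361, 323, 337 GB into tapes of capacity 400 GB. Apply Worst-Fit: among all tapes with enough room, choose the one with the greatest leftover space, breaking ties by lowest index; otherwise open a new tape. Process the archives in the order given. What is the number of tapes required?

10 tapes

338 GB → tape 1 (remaining 62 GB)
209 GB → tape 2 (remaining 191 GB)
38 GB → tape 2 (remaining 153 GB)
308 GB → tape 3 (remaining 92 GB)
45 GB → tape 2 (remaining 108 GB)
201 GB → tape 4 (remaining 199 GB)
349 GB → tape 5 (remaining 51 GB)
49 GB → tape 4 (remaining 150 GB)
71 GB → tape 4 (remaining 79 GB)
296 GB → tape 6 (remaining 104 GB)
326 GB → tape 7 (remaining 74 GB)
361 GB → tape 8 (remaining 39 GB)
323 GB → tape 9 (remaining 77 GB)
337 GB → tape 10 (remaining 63 GB)
Final tapes: [338] [209,38,45] [308] [201,49,71] [349] [296] [326] [361] [323] [337].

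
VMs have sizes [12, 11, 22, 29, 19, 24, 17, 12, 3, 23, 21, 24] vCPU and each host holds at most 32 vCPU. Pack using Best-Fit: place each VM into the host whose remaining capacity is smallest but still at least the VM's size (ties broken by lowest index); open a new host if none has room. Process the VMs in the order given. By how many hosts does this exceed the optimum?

Best-Fit: [12,11] [22] [29,3] [19,12] [24] [17] [23] [21] [24] → 9 hosts.
8 VMs exceed 16 vCPU (half the capacity), and no two of those can share a host, so at least 8 hosts are needed.
An optimal packing achieves that bound: [29,3] [24] [24] [23] [22] [21,11] [19,12] [17,12] → 8 hosts.
Excess: 9 − 8 = 1.

1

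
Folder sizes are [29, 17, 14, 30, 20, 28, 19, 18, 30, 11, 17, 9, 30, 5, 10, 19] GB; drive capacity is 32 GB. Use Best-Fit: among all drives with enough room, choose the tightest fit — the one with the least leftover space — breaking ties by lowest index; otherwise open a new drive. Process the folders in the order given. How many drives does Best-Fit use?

Put 29 GB in drive 1; 3 GB remain.
Put 17 GB in drive 2; 15 GB remain.
Put 14 GB in drive 2; 1 GB remain.
Put 30 GB in drive 3; 2 GB remain.
Put 20 GB in drive 4; 12 GB remain.
Put 28 GB in drive 5; 4 GB remain.
Put 19 GB in drive 6; 13 GB remain.
Put 18 GB in drive 7; 14 GB remain.
Put 30 GB in drive 8; 2 GB remain.
Put 11 GB in drive 4; 1 GB remain.
Put 17 GB in drive 9; 15 GB remain.
Put 9 GB in drive 6; 4 GB remain.
Put 30 GB in drive 10; 2 GB remain.
Put 5 GB in drive 7; 9 GB remain.
Put 10 GB in drive 9; 5 GB remain.
Put 19 GB in drive 11; 13 GB remain.
Final drives: [29] [17,14] [30] [20,11] [28] [19,9] [18,5] [30] [17,10] [30] [19].

11 drives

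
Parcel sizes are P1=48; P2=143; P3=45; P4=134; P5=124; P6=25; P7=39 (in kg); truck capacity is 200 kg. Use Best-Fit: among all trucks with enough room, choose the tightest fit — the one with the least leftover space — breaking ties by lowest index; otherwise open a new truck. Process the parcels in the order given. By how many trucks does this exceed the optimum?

0

Best-Fit: [48,143] [45,134] [124,25,39] → 3 trucks.
Total size 558 kg; any packing needs at least ⌈558/200⌉ = 3 trucks.
So 3 is already optimal.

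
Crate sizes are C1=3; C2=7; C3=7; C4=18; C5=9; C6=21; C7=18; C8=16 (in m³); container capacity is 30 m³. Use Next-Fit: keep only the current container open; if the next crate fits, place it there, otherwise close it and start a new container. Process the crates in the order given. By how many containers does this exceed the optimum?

1

Next-Fit: [3,7,7] [18,9] [21] [18] [16] → 5 containers.
Total size 99 m³; any packing needs at least ⌈99/30⌉ = 4 containers.
An optimal packing achieves that bound: [21,9] [18,7,3] [18,7] [16] → 4 containers.
Excess: 5 − 4 = 1.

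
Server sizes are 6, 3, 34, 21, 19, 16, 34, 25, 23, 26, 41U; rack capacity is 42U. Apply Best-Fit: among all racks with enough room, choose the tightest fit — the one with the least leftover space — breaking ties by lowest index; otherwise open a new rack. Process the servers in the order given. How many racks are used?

8 racks

6U → rack 1 (remaining 36U)
3U → rack 1 (remaining 33U)
34U → rack 2 (remaining 8U)
21U → rack 1 (remaining 12U)
19U → rack 3 (remaining 23U)
16U → rack 3 (remaining 7U)
34U → rack 4 (remaining 8U)
25U → rack 5 (remaining 17U)
23U → rack 6 (remaining 19U)
26U → rack 7 (remaining 16U)
41U → rack 8 (remaining 1U)
Final racks: [6,3,21] [34] [19,16] [34] [25] [23] [26] [41].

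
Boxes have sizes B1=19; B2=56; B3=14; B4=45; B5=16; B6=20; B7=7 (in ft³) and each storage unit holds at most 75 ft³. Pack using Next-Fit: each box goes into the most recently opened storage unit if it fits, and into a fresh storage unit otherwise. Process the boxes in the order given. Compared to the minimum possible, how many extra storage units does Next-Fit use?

0

Next-Fit: [19,56] [14,45,16] [20,7] → 3 storage units.
Total size 177 ft³; any packing needs at least ⌈177/75⌉ = 3 storage units.
So 3 is already optimal.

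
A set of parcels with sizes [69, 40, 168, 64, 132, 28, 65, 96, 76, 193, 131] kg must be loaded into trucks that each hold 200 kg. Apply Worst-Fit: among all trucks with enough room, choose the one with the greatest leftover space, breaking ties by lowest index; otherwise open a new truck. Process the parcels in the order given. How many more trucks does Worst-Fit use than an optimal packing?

1

Worst-Fit: [69,40,64] [168] [132,28] [65,96] [76] [193] [131] → 7 trucks.
Total size 1062 kg; any packing needs at least ⌈1062/200⌉ = 6 trucks.
An optimal packing achieves that bound: [193] [168,28] [132,65] [131,69] [96,76] [64,40] → 6 trucks.
Excess: 7 − 6 = 1.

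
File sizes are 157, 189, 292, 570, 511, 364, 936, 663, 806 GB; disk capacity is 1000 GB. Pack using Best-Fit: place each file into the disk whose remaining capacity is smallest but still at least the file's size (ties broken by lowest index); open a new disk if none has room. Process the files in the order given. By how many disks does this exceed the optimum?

1

Best-Fit: [157,189,292] [570,364] [511] [936] [663] [806] → 6 disks.
Total size 4488 GB; any packing needs at least ⌈4488/1000⌉ = 5 disks.
An optimal packing achieves that bound: [936] [806,189] [663,292] [570,364] [511,157] → 5 disks.
Excess: 6 − 5 = 1.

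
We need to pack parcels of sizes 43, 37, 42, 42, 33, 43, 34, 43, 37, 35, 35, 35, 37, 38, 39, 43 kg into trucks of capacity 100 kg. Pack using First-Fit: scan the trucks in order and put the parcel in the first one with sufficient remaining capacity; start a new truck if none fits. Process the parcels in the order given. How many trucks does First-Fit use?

43 kg → truck 1 (remaining 57 kg)
37 kg → truck 1 (remaining 20 kg)
42 kg → truck 2 (remaining 58 kg)
42 kg → truck 2 (remaining 16 kg)
33 kg → truck 3 (remaining 67 kg)
43 kg → truck 3 (remaining 24 kg)
34 kg → truck 4 (remaining 66 kg)
43 kg → truck 4 (remaining 23 kg)
37 kg → truck 5 (remaining 63 kg)
35 kg → truck 5 (remaining 28 kg)
35 kg → truck 6 (remaining 65 kg)
35 kg → truck 6 (remaining 30 kg)
37 kg → truck 7 (remaining 63 kg)
38 kg → truck 7 (remaining 25 kg)
39 kg → truck 8 (remaining 61 kg)
43 kg → truck 8 (remaining 18 kg)

8 trucks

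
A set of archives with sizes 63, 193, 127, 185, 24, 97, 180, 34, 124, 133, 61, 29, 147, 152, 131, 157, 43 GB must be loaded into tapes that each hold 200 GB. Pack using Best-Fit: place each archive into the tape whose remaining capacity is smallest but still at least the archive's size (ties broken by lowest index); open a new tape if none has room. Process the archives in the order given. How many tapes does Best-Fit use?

Put 63 GB in tape 1; 137 GB remain.
Put 193 GB in tape 2; 7 GB remain.
Put 127 GB in tape 1; 10 GB remain.
Put 185 GB in tape 3; 15 GB remain.
Put 24 GB in tape 4; 176 GB remain.
Put 97 GB in tape 4; 79 GB remain.
Put 180 GB in tape 5; 20 GB remain.
Put 34 GB in tape 4; 45 GB remain.
Put 124 GB in tape 6; 76 GB remain.
Put 133 GB in tape 7; 67 GB remain.
Put 61 GB in tape 7; 6 GB remain.
Put 29 GB in tape 4; 16 GB remain.
Put 147 GB in tape 8; 53 GB remain.
Put 152 GB in tape 9; 48 GB remain.
Put 131 GB in tape 10; 69 GB remain.
Put 157 GB in tape 11; 43 GB remain.
Put 43 GB in tape 11; 0 GB remain.
Final tapes: [63,127] [193] [185] [24,97,34,29] [180] [124] [133,61] [147] [152] [131] [157,43].

11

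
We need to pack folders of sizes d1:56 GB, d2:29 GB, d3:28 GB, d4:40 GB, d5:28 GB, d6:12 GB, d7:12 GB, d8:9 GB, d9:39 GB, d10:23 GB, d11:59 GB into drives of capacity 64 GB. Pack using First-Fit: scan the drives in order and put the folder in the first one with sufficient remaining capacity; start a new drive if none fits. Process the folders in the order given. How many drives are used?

d1 (56 GB) → drive 1 (remaining 8 GB)
d2 (29 GB) → drive 2 (remaining 35 GB)
d3 (28 GB) → drive 2 (remaining 7 GB)
d4 (40 GB) → drive 3 (remaining 24 GB)
d5 (28 GB) → drive 4 (remaining 36 GB)
d6 (12 GB) → drive 3 (remaining 12 GB)
d7 (12 GB) → drive 3 (remaining 0 GB)
d8 (9 GB) → drive 4 (remaining 27 GB)
d9 (39 GB) → drive 5 (remaining 25 GB)
d10 (23 GB) → drive 4 (remaining 4 GB)
d11 (59 GB) → drive 6 (remaining 5 GB)

6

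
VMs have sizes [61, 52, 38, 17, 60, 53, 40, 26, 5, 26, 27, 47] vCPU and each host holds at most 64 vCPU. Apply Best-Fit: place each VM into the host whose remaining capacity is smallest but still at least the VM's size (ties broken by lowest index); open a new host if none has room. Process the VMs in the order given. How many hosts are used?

9

Put 61 vCPU in host 1; 3 vCPU remain.
Put 52 vCPU in host 2; 12 vCPU remain.
Put 38 vCPU in host 3; 26 vCPU remain.
Put 17 vCPU in host 3; 9 vCPU remain.
Put 60 vCPU in host 4; 4 vCPU remain.
Put 53 vCPU in host 5; 11 vCPU remain.
Put 40 vCPU in host 6; 24 vCPU remain.
Put 26 vCPU in host 7; 38 vCPU remain.
Put 5 vCPU in host 3; 4 vCPU remain.
Put 26 vCPU in host 7; 12 vCPU remain.
Put 27 vCPU in host 8; 37 vCPU remain.
Put 47 vCPU in host 9; 17 vCPU remain.
Final hosts: [61] [52] [38,17,5] [60] [53] [40] [26,26] [27] [47].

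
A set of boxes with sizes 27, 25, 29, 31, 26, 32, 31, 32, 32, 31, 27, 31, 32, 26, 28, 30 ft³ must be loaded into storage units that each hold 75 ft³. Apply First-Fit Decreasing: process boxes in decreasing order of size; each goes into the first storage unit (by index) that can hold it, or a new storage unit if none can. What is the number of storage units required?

8

Sorted descending: 32, 32, 32, 32, 31, 31, 31, 31, 30, 29, 28, 27, 27, 26, 26, 25.
32 ft³ → storage unit 1 (remaining 43 ft³)
32 ft³ → storage unit 1 (remaining 11 ft³)
32 ft³ → storage unit 2 (remaining 43 ft³)
32 ft³ → storage unit 2 (remaining 11 ft³)
31 ft³ → storage unit 3 (remaining 44 ft³)
31 ft³ → storage unit 3 (remaining 13 ft³)
31 ft³ → storage unit 4 (remaining 44 ft³)
31 ft³ → storage unit 4 (remaining 13 ft³)
30 ft³ → storage unit 5 (remaining 45 ft³)
29 ft³ → storage unit 5 (remaining 16 ft³)
28 ft³ → storage unit 6 (remaining 47 ft³)
27 ft³ → storage unit 6 (remaining 20 ft³)
27 ft³ → storage unit 7 (remaining 48 ft³)
26 ft³ → storage unit 7 (remaining 22 ft³)
26 ft³ → storage unit 8 (remaining 49 ft³)
25 ft³ → storage unit 8 (remaining 24 ft³)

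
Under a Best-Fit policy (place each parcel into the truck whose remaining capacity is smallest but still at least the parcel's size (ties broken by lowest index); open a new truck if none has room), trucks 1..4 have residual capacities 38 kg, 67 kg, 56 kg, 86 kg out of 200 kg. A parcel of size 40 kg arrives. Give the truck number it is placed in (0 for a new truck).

Trucks with room: truck 2 (67 kg), truck 3 (56 kg), truck 4 (86 kg).
Tightest fit is truck 3 with 56 kg free.

3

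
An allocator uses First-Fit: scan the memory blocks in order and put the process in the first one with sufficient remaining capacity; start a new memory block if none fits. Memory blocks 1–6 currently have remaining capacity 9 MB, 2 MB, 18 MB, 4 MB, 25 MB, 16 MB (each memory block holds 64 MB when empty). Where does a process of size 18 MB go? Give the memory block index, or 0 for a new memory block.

3

Memory blocks with room: memory block 3 (18 MB), memory block 5 (25 MB).
The first with room is memory block 3.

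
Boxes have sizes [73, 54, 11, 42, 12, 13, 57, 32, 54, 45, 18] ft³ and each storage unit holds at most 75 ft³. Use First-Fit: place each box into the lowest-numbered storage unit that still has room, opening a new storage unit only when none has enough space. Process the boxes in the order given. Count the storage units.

73 ft³ → storage unit 1 (remaining 2 ft³)
54 ft³ → storage unit 2 (remaining 21 ft³)
11 ft³ → storage unit 2 (remaining 10 ft³)
42 ft³ → storage unit 3 (remaining 33 ft³)
12 ft³ → storage unit 3 (remaining 21 ft³)
13 ft³ → storage unit 3 (remaining 8 ft³)
57 ft³ → storage unit 4 (remaining 18 ft³)
32 ft³ → storage unit 5 (remaining 43 ft³)
54 ft³ → storage unit 6 (remaining 21 ft³)
45 ft³ → storage unit 7 (remaining 30 ft³)
18 ft³ → storage unit 4 (remaining 0 ft³)

7 storage units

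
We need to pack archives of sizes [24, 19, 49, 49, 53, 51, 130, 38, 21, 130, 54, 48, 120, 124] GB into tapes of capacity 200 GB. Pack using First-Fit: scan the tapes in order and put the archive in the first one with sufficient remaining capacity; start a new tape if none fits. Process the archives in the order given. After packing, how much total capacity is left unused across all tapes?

290

tape 1: place 24 GB, 176 GB left
tape 1: place 19 GB, 157 GB left
tape 1: place 49 GB, 108 GB left
tape 1: place 49 GB, 59 GB left
tape 1: place 53 GB, 6 GB left
tape 2: place 51 GB, 149 GB left
tape 2: place 130 GB, 19 GB left
tape 3: place 38 GB, 162 GB left
tape 3: place 21 GB, 141 GB left
tape 3: place 130 GB, 11 GB left
tape 4: place 54 GB, 146 GB left
tape 4: place 48 GB, 98 GB left
tape 5: place 120 GB, 80 GB left
tape 6: place 124 GB, 76 GB left
6 tapes × 200 GB = 1200 GB; used 910 GB; unused 290 GB.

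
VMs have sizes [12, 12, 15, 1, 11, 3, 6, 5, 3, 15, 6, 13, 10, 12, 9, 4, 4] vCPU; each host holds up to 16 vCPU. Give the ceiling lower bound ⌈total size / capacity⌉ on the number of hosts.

Total size = 12 + 12 + 15 + 1 + 11 + 3 + 6 + 5 + 3 + 15 + 6 + 13 + 10 + 12 + 9 + 4 + 4 = 141 vCPU.
⌈141 / 16⌉ = 9.

9 hosts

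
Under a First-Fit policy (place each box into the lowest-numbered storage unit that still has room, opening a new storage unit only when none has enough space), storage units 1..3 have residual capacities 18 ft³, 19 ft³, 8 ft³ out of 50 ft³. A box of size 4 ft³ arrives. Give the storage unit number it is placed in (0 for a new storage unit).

1

Storage units with room: storage unit 1 (18 ft³), storage unit 2 (19 ft³), storage unit 3 (8 ft³).
The first with room is storage unit 1.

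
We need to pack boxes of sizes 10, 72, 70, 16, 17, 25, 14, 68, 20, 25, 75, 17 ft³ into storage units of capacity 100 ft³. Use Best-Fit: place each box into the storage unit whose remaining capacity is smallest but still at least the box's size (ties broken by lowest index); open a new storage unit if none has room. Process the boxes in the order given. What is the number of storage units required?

5

10 ft³ → storage unit 1 (remaining 90 ft³)
72 ft³ → storage unit 1 (remaining 18 ft³)
70 ft³ → storage unit 2 (remaining 30 ft³)
16 ft³ → storage unit 1 (remaining 2 ft³)
17 ft³ → storage unit 2 (remaining 13 ft³)
25 ft³ → storage unit 3 (remaining 75 ft³)
14 ft³ → storage unit 3 (remaining 61 ft³)
68 ft³ → storage unit 4 (remaining 32 ft³)
20 ft³ → storage unit 4 (remaining 12 ft³)
25 ft³ → storage unit 3 (remaining 36 ft³)
75 ft³ → storage unit 5 (remaining 25 ft³)
17 ft³ → storage unit 5 (remaining 8 ft³)
Final storage units: [10,72,16] [70,17] [25,14,25] [68,20] [75,17].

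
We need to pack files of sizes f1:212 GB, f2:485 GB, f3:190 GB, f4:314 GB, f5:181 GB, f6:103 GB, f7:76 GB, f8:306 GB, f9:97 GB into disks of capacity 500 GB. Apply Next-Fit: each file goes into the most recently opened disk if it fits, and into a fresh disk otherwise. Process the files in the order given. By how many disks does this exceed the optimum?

2

Next-Fit: [212] [485] [190] [314,181] [103,76,306] [97] → 6 disks.
Total size 1964 GB; any packing needs at least ⌈1964/500⌉ = 4 disks.
An optimal packing achieves that bound: [485] [314,181] [306,190] [212,103,97,76] → 4 disks.
Excess: 6 − 4 = 2.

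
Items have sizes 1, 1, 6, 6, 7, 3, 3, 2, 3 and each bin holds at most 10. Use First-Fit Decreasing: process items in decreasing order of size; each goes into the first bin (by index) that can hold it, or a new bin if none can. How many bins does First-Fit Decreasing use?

4 bins

Sorted descending: 7, 6, 6, 3, 3, 3, 2, 1, 1.
Put 7 in bin 1; 3 remain.
Put 6 in bin 2; 4 remain.
Put 6 in bin 3; 4 remain.
Put 3 in bin 1; 0 remain.
Put 3 in bin 2; 1 remain.
Put 3 in bin 3; 1 remain.
Put 2 in bin 4; 8 remain.
Put 1 in bin 2; 0 remain.
Put 1 in bin 3; 0 remain.
Final bins: [7,3] [6,3,1] [6,3,1] [2].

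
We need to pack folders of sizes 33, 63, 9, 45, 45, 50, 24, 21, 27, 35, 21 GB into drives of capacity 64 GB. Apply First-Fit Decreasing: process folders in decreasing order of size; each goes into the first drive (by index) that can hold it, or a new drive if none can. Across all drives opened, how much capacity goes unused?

75

Sorted descending: 63, 50, 45, 45, 35, 33, 27, 24, 21, 21, 9.
drive 1: place 63 GB, 1 GB left
drive 2: place 50 GB, 14 GB left
drive 3: place 45 GB, 19 GB left
drive 4: place 45 GB, 19 GB left
drive 5: place 35 GB, 29 GB left
drive 6: place 33 GB, 31 GB left
drive 5: place 27 GB, 2 GB left
drive 6: place 24 GB, 7 GB left
drive 7: place 21 GB, 43 GB left
drive 7: place 21 GB, 22 GB left
drive 2: place 9 GB, 5 GB left
7 drives × 64 GB = 448 GB; used 373 GB; unused 75 GB.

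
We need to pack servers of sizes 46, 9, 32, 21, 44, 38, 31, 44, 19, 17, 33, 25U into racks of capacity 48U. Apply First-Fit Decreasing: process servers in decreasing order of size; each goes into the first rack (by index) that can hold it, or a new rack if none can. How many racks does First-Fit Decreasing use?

Sorted descending: 46, 44, 44, 38, 33, 32, 31, 25, 21, 19, 17, 9.
46U → rack 1 (remaining 2U)
44U → rack 2 (remaining 4U)
44U → rack 3 (remaining 4U)
38U → rack 4 (remaining 10U)
33U → rack 5 (remaining 15U)
32U → rack 6 (remaining 16U)
31U → rack 7 (remaining 17U)
25U → rack 8 (remaining 23U)
21U → rack 8 (remaining 2U)
19U → rack 9 (remaining 29U)
17U → rack 7 (remaining 0U)
9U → rack 4 (remaining 1U)
Final racks: [46] [44] [44] [38,9] [33] [32] [31,17] [25,21] [19].

9 racks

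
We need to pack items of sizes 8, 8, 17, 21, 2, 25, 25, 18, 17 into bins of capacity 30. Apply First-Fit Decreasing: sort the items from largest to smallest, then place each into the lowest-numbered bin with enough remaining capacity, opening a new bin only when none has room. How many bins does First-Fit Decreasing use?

Sorted descending: 25, 25, 21, 18, 17, 17, 8, 8, 2.
25 → bin 1 (remaining 5)
25 → bin 2 (remaining 5)
21 → bin 3 (remaining 9)
18 → bin 4 (remaining 12)
17 → bin 5 (remaining 13)
17 → bin 6 (remaining 13)
8 → bin 3 (remaining 1)
8 → bin 4 (remaining 4)
2 → bin 1 (remaining 3)
Final bins: [25,2] [25] [21,8] [18,8] [17] [17].

6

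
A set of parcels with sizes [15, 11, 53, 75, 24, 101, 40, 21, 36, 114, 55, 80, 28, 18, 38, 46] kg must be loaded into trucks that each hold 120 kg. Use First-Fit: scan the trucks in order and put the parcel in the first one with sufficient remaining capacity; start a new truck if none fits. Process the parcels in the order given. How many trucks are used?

7

15 kg → truck 1 (remaining 105 kg)
11 kg → truck 1 (remaining 94 kg)
53 kg → truck 1 (remaining 41 kg)
75 kg → truck 2 (remaining 45 kg)
24 kg → truck 1 (remaining 17 kg)
101 kg → truck 3 (remaining 19 kg)
40 kg → truck 2 (remaining 5 kg)
21 kg → truck 4 (remaining 99 kg)
36 kg → truck 4 (remaining 63 kg)
114 kg → truck 5 (remaining 6 kg)
55 kg → truck 4 (remaining 8 kg)
80 kg → truck 6 (remaining 40 kg)
28 kg → truck 6 (remaining 12 kg)
18 kg → truck 3 (remaining 1 kg)
38 kg → truck 7 (remaining 82 kg)
46 kg → truck 7 (remaining 36 kg)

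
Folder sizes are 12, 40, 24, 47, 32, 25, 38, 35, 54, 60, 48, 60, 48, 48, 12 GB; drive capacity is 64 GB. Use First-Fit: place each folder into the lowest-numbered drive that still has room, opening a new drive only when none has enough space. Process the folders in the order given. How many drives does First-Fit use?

Put 12 GB in drive 1; 52 GB remain.
Put 40 GB in drive 1; 12 GB remain.
Put 24 GB in drive 2; 40 GB remain.
Put 47 GB in drive 3; 17 GB remain.
Put 32 GB in drive 2; 8 GB remain.
Put 25 GB in drive 4; 39 GB remain.
Put 38 GB in drive 4; 1 GB remain.
Put 35 GB in drive 5; 29 GB remain.
Put 54 GB in drive 6; 10 GB remain.
Put 60 GB in drive 7; 4 GB remain.
Put 48 GB in drive 8; 16 GB remain.
Put 60 GB in drive 9; 4 GB remain.
Put 48 GB in drive 10; 16 GB remain.
Put 48 GB in drive 11; 16 GB remain.
Put 12 GB in drive 1; 0 GB remain.

11 drives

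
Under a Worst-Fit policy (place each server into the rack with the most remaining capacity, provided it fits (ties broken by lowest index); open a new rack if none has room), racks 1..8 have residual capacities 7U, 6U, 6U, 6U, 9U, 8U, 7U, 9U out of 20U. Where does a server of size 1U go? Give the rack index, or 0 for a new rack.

Racks with room: rack 1 (7U), rack 2 (6U), rack 3 (6U), rack 4 (6U), rack 5 (9U), rack 6 (8U), rack 7 (7U), rack 8 (9U).
Most room is rack 5 with 9U free.

5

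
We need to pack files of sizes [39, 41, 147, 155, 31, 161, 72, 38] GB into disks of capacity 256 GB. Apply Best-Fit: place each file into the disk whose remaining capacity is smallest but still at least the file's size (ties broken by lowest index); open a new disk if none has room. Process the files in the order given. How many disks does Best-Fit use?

3

39 GB → disk 1 (remaining 217 GB)
41 GB → disk 1 (remaining 176 GB)
147 GB → disk 1 (remaining 29 GB)
155 GB → disk 2 (remaining 101 GB)
31 GB → disk 2 (remaining 70 GB)
161 GB → disk 3 (remaining 95 GB)
72 GB → disk 3 (remaining 23 GB)
38 GB → disk 2 (remaining 32 GB)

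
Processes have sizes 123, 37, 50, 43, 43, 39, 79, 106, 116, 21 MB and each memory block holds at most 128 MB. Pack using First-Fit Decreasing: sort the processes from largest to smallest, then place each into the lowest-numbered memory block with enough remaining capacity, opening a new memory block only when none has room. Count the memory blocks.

Sorted descending: 123, 116, 106, 79, 50, 43, 43, 39, 37, 21.
123 MB → memory block 1 (remaining 5 MB)
116 MB → memory block 2 (remaining 12 MB)
106 MB → memory block 3 (remaining 22 MB)
79 MB → memory block 4 (remaining 49 MB)
50 MB → memory block 5 (remaining 78 MB)
43 MB → memory block 4 (remaining 6 MB)
43 MB → memory block 5 (remaining 35 MB)
39 MB → memory block 6 (remaining 89 MB)
37 MB → memory block 6 (remaining 52 MB)
21 MB → memory block 3 (remaining 1 MB)

6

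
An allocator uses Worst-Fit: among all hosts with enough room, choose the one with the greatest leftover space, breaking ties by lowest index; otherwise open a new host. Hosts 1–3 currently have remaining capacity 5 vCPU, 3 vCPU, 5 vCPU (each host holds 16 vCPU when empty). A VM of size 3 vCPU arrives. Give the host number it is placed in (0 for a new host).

1

Hosts with room: host 1 (5 vCPU), host 2 (3 vCPU), host 3 (5 vCPU).
Most room is host 1 with 5 vCPU free.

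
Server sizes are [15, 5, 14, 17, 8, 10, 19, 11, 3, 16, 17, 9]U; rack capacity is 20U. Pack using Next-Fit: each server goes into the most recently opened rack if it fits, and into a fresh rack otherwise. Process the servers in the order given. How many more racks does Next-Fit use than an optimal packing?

1

Next-Fit: [15,5] [14] [17] [8,10] [19] [11,3] [16] [17] [9] → 9 racks.
Total size 144U; any packing needs at least ⌈144/20⌉ = 8 racks.
An optimal packing achieves that bound: [19] [17,3] [17] [16] [15,5] [14] [11,9] [10,8] → 8 racks.
Excess: 9 − 8 = 1.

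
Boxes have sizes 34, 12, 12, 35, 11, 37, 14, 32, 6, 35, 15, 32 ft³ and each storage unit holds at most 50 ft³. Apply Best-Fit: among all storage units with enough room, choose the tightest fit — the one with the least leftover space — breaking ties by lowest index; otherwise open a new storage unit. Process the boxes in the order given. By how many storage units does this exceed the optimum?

0

Best-Fit: [34,12] [12,35] [11,37] [14,32] [6,35] [15,32] → 6 storage units.
Total size 275 ft³; any packing needs at least ⌈275/50⌉ = 6 storage units.
So 6 is already optimal.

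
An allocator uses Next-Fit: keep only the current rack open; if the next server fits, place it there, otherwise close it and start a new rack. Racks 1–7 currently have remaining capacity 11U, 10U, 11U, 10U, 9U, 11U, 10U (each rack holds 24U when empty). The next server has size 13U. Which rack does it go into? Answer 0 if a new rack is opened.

Next-Fit only looks at rack 7, which has 10U free.
13U does not fit, so a new rack is opened.

0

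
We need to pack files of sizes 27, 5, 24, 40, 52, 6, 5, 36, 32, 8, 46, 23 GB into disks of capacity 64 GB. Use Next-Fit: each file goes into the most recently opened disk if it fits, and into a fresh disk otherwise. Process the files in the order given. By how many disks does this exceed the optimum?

Next-Fit: [27,5,24] [40] [52,6,5] [36] [32,8] [46] [23] → 7 disks.
Total size 304 GB; any packing needs at least ⌈304/64⌉ = 5 disks.
An optimal packing achieves that bound: [52,8] [46,6,5,5] [40,24] [36,27] [32,23] → 5 disks.
Excess: 7 − 5 = 2.

2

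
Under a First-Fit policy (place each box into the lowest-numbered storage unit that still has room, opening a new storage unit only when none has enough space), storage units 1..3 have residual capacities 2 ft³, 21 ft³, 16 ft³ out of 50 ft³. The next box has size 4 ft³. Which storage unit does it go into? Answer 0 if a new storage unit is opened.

2

Storage units with room: storage unit 2 (21 ft³), storage unit 3 (16 ft³).
The first with room is storage unit 2.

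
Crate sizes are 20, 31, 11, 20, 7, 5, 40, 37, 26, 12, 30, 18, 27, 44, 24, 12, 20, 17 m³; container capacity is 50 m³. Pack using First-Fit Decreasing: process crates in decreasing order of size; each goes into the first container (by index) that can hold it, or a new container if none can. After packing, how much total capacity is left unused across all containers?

Sorted descending: 44, 40, 37, 31, 30, 27, 26, 24, 20, 20, 20, 18, 17, 12, 12, 11, 7, 5.
container 1: place 44 m³, 6 m³ left
container 2: place 40 m³, 10 m³ left
container 3: place 37 m³, 13 m³ left
container 4: place 31 m³, 19 m³ left
container 5: place 30 m³, 20 m³ left
container 6: place 27 m³, 23 m³ left
container 7: place 26 m³, 24 m³ left
container 7: place 24 m³, 0 m³ left
container 5: place 20 m³, 0 m³ left
container 6: place 20 m³, 3 m³ left
container 8: place 20 m³, 30 m³ left
container 4: place 18 m³, 1 m³ left
container 8: place 17 m³, 13 m³ left
container 3: place 12 m³, 1 m³ left
container 8: place 12 m³, 1 m³ left
container 9: place 11 m³, 39 m³ left
container 2: place 7 m³, 3 m³ left
container 1: place 5 m³, 1 m³ left
9 containers × 50 m³ = 450 m³; used 401 m³; unused 49 m³.

49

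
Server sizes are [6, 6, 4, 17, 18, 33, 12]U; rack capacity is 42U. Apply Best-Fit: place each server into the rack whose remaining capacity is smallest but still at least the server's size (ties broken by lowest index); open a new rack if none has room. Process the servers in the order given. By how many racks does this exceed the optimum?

0

Best-Fit: [6,6,4,17] [18,12] [33] → 3 racks.
Total size 96U; any packing needs at least ⌈96/42⌉ = 3 racks.
So 3 is already optimal.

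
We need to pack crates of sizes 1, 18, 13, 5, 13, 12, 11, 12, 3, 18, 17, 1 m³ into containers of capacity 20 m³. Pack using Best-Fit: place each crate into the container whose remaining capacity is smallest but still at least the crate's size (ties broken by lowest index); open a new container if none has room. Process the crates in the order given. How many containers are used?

8

Put 1 m³ in container 1; 19 m³ remain.
Put 18 m³ in container 1; 1 m³ remain.
Put 13 m³ in container 2; 7 m³ remain.
Put 5 m³ in container 2; 2 m³ remain.
Put 13 m³ in container 3; 7 m³ remain.
Put 12 m³ in container 4; 8 m³ remain.
Put 11 m³ in container 5; 9 m³ remain.
Put 12 m³ in container 6; 8 m³ remain.
Put 3 m³ in container 3; 4 m³ remain.
Put 18 m³ in container 7; 2 m³ remain.
Put 17 m³ in container 8; 3 m³ remain.
Put 1 m³ in container 1; 0 m³ remain.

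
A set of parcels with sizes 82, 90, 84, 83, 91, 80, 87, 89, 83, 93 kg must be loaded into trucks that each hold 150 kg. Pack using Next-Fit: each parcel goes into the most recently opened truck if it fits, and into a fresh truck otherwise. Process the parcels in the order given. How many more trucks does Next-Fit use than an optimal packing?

0

Next-Fit: [82] [90] [84] [83] [91] [80] [87] [89] [83] [93] → 10 trucks.
10 parcels exceed 75 kg (half the capacity), and no two of those can share a truck, so at least 10 trucks are needed.
So 10 is already optimal.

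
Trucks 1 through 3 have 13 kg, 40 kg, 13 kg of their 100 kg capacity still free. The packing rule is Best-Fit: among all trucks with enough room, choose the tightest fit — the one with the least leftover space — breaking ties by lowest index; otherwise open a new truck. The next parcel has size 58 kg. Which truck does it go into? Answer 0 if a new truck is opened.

0

No truck has ≥ 58 kg free, so a new truck is opened.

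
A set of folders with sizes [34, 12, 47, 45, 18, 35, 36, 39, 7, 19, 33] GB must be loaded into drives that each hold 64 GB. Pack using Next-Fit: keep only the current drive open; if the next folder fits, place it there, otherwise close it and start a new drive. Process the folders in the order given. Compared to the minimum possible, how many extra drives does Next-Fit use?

Next-Fit: [34,12] [47] [45,18] [35] [36] [39,7] [19,33] → 7 drives.
7 folders exceed 32 GB (half the capacity), and no two of those can share a drive, so at least 7 drives are needed.
So 7 is already optimal.

0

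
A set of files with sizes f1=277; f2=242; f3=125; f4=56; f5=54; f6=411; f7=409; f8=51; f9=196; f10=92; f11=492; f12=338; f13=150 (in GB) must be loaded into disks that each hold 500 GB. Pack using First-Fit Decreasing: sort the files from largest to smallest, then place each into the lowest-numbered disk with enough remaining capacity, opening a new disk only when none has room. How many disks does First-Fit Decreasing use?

7

Sorted descending: 492, 411, 409, 338, 277, 242, 196, 150, 125, 92, 56, 54, 51.
492 GB → disk 1 (remaining 8 GB)
411 GB → disk 2 (remaining 89 GB)
409 GB → disk 3 (remaining 91 GB)
338 GB → disk 4 (remaining 162 GB)
277 GB → disk 5 (remaining 223 GB)
242 GB → disk 6 (remaining 258 GB)
196 GB → disk 5 (remaining 27 GB)
150 GB → disk 4 (remaining 12 GB)
125 GB → disk 6 (remaining 133 GB)
92 GB → disk 6 (remaining 41 GB)
56 GB → disk 2 (remaining 33 GB)
54 GB → disk 3 (remaining 37 GB)
51 GB → disk 7 (remaining 449 GB)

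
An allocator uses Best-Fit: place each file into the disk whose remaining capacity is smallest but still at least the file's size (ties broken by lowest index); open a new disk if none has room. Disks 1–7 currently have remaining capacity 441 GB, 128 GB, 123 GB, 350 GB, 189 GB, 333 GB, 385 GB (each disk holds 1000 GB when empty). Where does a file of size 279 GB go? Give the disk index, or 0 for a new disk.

6

Disks with room: disk 1 (441 GB), disk 4 (350 GB), disk 6 (333 GB), disk 7 (385 GB).
Tightest fit is disk 6 with 333 GB free.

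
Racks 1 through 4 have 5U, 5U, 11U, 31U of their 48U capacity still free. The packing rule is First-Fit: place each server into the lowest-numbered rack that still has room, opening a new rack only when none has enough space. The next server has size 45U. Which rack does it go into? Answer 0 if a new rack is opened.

0

No rack has ≥ 45U free, so a new rack is opened.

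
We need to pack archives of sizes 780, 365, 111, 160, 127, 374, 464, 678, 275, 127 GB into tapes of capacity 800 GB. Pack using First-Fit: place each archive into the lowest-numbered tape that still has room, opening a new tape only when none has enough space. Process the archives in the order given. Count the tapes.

5 tapes

780 GB → tape 1 (remaining 20 GB)
365 GB → tape 2 (remaining 435 GB)
111 GB → tape 2 (remaining 324 GB)
160 GB → tape 2 (remaining 164 GB)
127 GB → tape 2 (remaining 37 GB)
374 GB → tape 3 (remaining 426 GB)
464 GB → tape 4 (remaining 336 GB)
678 GB → tape 5 (remaining 122 GB)
275 GB → tape 3 (remaining 151 GB)
127 GB → tape 3 (remaining 24 GB)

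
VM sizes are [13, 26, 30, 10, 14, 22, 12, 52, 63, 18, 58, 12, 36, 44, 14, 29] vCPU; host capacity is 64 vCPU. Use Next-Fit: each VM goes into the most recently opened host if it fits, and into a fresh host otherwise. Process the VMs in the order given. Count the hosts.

13 vCPU → host 1 (remaining 51 vCPU)
26 vCPU → host 1 (remaining 25 vCPU)
30 vCPU → host 2 (remaining 34 vCPU)
10 vCPU → host 2 (remaining 24 vCPU)
14 vCPU → host 2 (remaining 10 vCPU)
22 vCPU → host 3 (remaining 42 vCPU)
12 vCPU → host 3 (remaining 30 vCPU)
52 vCPU → host 4 (remaining 12 vCPU)
63 vCPU → host 5 (remaining 1 vCPU)
18 vCPU → host 6 (remaining 46 vCPU)
58 vCPU → host 7 (remaining 6 vCPU)
12 vCPU → host 8 (remaining 52 vCPU)
36 vCPU → host 8 (remaining 16 vCPU)
44 vCPU → host 9 (remaining 20 vCPU)
14 vCPU → host 9 (remaining 6 vCPU)
29 vCPU → host 10 (remaining 35 vCPU)
Final hosts: [13,26] [30,10,14] [22,12] [52] [63] [18] [58] [12,36] [44,14] [29].

10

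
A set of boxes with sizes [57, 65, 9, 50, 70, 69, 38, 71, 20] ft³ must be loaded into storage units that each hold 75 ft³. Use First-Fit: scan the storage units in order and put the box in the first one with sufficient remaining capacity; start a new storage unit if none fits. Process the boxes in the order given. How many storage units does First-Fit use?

storage unit 1: place 57 ft³, 18 ft³ left
storage unit 2: place 65 ft³, 10 ft³ left
storage unit 1: place 9 ft³, 9 ft³ left
storage unit 3: place 50 ft³, 25 ft³ left
storage unit 4: place 70 ft³, 5 ft³ left
storage unit 5: place 69 ft³, 6 ft³ left
storage unit 6: place 38 ft³, 37 ft³ left
storage unit 7: place 71 ft³, 4 ft³ left
storage unit 3: place 20 ft³, 5 ft³ left

7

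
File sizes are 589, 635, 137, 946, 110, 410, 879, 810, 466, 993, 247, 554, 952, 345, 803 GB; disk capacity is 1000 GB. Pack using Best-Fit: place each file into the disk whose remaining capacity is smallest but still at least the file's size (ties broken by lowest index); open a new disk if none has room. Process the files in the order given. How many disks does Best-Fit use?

Put 589 GB in disk 1; 411 GB remain.
Put 635 GB in disk 2; 365 GB remain.
Put 137 GB in disk 2; 228 GB remain.
Put 946 GB in disk 3; 54 GB remain.
Put 110 GB in disk 2; 118 GB remain.
Put 410 GB in disk 1; 1 GB remain.
Put 879 GB in disk 4; 121 GB remain.
Put 810 GB in disk 5; 190 GB remain.
Put 466 GB in disk 6; 534 GB remain.
Put 993 GB in disk 7; 7 GB remain.
Put 247 GB in disk 6; 287 GB remain.
Put 554 GB in disk 8; 446 GB remain.
Put 952 GB in disk 9; 48 GB remain.
Put 345 GB in disk 8; 101 GB remain.
Put 803 GB in disk 10; 197 GB remain.

10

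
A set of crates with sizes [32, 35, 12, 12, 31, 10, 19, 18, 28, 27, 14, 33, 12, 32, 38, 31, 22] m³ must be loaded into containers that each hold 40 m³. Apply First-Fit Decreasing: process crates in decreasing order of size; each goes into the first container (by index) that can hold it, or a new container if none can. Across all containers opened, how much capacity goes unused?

Sorted descending: 38, 35, 33, 32, 32, 31, 31, 28, 27, 22, 19, 18, 14, 12, 12, 12, 10.
container 1: place 38 m³, 2 m³ left
container 2: place 35 m³, 5 m³ left
container 3: place 33 m³, 7 m³ left
container 4: place 32 m³, 8 m³ left
container 5: place 32 m³, 8 m³ left
container 6: place 31 m³, 9 m³ left
container 7: place 31 m³, 9 m³ left
container 8: place 28 m³, 12 m³ left
container 9: place 27 m³, 13 m³ left
container 10: place 22 m³, 18 m³ left
container 11: place 19 m³, 21 m³ left
container 10: place 18 m³, 0 m³ left
container 11: place 14 m³, 7 m³ left
container 8: place 12 m³, 0 m³ left
container 9: place 12 m³, 1 m³ left
container 12: place 12 m³, 28 m³ left
container 12: place 10 m³, 18 m³ left
12 containers × 40 m³ = 480 m³; used 406 m³; unused 74 m³.

74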